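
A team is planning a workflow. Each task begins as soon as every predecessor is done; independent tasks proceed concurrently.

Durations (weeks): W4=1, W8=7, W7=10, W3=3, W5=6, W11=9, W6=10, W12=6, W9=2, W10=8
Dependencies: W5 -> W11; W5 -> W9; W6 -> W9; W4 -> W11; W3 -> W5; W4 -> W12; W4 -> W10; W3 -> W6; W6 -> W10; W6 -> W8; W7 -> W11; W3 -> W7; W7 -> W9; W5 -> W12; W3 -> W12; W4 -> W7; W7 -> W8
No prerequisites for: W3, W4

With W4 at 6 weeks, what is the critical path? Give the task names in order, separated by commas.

Critical path before the change: W3→W7→W11 = 3+10+9 = 22 giving 22 weeks.
W4 has 2 weeks of float (longest path through it is 20).
New critical path: W4→W7→W11 = 6+10+9 = 25 ⇒ 25 weeks.

W4, W7, W11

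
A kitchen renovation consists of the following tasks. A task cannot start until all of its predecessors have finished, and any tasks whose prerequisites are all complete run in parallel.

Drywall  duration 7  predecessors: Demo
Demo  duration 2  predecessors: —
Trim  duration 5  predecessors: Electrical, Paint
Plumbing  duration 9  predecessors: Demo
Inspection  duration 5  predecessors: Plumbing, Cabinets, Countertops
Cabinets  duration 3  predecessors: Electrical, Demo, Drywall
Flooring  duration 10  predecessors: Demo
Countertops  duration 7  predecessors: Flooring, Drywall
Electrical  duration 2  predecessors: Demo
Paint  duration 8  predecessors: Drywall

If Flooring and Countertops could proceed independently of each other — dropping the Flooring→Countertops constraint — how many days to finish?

22

Before: longest chain Demo→Flooring→Countertops→Inspection = 2+10+7+5 = 24, finish 24.
Without Flooring→Countertops, Countertops's earliest start moves from 12 to 9.
The longest chain is now Demo→Drywall→Paint→Trim = 2+7+8+5 = 22, so the plan takes 22 days.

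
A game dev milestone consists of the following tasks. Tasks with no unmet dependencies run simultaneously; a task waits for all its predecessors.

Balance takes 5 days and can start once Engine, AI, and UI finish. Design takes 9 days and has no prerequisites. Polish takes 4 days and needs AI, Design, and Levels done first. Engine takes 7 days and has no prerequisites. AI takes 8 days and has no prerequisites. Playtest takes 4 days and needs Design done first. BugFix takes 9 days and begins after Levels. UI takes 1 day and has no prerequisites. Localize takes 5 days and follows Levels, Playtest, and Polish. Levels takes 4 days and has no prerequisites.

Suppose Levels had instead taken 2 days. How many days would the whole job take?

18

As given, the longest chain is Design→Playtest→Localize = 9+4+5 = 18, so the finish is 18 days.
The longest path through Levels is only 13 days, so Levels has float 5.
That remains the longest chain; total 18 days.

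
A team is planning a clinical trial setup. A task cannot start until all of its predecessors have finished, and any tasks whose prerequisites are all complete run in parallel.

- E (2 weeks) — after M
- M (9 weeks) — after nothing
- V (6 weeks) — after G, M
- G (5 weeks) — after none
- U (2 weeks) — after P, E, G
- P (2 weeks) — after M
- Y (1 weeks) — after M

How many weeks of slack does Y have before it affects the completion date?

Critical path: M→V = 9+6 = 15, so the finish is 15 weeks.
The longest chain containing Y totals 10 weeks.
Slack of Y = 14 − 9 = 5 weeks.

5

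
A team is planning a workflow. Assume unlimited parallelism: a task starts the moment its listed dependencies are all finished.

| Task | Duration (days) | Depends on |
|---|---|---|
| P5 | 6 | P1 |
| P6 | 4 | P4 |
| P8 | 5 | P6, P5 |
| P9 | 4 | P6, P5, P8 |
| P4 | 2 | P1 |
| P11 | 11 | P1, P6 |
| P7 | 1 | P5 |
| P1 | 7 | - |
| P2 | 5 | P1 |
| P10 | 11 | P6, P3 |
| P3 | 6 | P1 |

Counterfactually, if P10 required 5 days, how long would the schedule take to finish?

As given, the longest chain is P1→P3→P10 = 7+6+11 = 24, so the finish is 24 days.
P10 lies on that path, so at 5 days the path becomes 18 days.
Now P1→P4→P6→P11 = 7+2+4+11 = 24 is longest, so the finish becomes 24 days.

24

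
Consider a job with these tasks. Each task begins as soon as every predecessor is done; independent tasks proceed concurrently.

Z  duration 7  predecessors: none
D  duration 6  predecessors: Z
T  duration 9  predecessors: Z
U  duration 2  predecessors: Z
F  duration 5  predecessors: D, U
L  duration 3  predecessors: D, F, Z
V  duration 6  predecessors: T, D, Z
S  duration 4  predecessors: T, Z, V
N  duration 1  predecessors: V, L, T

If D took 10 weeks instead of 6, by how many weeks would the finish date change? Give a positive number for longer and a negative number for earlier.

The binding path is Z→T→V→S = 7+9+6+4 = 26; finish at 26 weeks.
D has 3 weeks of float (longest path through it is 23).
Now Z→D→V→S = 7+10+6+4 = 27 is longest, so the finish becomes 27 weeks.
Change in finish: 27 − 26 = +1 weeks.

1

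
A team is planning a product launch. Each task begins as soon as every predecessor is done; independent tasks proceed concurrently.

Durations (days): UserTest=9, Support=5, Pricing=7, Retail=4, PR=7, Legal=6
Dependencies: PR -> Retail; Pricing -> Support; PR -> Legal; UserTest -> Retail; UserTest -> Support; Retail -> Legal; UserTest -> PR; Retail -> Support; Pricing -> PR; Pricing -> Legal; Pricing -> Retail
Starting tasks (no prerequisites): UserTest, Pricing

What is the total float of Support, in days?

UserTest→PR→Retail→Legal = 9+7+4+6 = 26 sets the makespan at 26 days.
Longest path through Support: 25 days (earliest finish 25, latest finish 26).
So Support can slip 26 − 25 = 1 day.

1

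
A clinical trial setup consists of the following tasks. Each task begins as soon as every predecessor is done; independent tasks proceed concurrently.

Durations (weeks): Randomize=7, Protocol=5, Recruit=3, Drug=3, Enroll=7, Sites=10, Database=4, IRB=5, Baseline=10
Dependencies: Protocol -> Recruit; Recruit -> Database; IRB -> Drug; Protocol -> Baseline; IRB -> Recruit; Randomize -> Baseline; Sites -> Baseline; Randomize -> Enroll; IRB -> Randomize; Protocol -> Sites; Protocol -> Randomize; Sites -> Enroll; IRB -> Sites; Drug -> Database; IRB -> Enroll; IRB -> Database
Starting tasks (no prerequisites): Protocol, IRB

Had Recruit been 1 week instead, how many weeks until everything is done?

Actual critical path: Protocol→Sites→Baseline = 5+10+10 = 25 ⇒ 25 weeks.
Recruit has 13 weeks of float (longest path through it is 12).
That remains the longest chain; total 25 weeks.

25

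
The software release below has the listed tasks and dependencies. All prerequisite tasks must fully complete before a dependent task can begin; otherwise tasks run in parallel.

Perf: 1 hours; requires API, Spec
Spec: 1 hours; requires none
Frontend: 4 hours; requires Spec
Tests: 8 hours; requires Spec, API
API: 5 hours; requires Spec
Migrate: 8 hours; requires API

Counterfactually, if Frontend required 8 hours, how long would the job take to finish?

As given, the longest chain is Spec→API→Tests = 1+5+8 = 14, so the finish is 14 hours.
Frontend is off the critical path — its longest chain is 5 hours, giving 9 of slack.
No other chain overtakes it, so the finish is 14 hours.

14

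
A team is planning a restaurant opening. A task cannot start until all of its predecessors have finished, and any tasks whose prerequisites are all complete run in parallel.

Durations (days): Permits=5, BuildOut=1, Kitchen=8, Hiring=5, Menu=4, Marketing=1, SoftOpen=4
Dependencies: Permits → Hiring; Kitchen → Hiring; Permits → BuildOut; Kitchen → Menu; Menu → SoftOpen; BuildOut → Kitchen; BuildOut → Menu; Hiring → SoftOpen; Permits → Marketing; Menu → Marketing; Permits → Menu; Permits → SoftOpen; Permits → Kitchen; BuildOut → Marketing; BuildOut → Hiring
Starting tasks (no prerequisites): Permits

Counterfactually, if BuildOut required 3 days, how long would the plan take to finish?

Baseline: Permits→BuildOut→Kitchen→Hiring→SoftOpen = 5+1+8+5+4 = 23 → 23 days.
BuildOut lies on that path, so at 3 days the path becomes 25 days.
The critical path is still Permits→BuildOut→Kitchen→Hiring→SoftOpen; finish is now 25 days.

25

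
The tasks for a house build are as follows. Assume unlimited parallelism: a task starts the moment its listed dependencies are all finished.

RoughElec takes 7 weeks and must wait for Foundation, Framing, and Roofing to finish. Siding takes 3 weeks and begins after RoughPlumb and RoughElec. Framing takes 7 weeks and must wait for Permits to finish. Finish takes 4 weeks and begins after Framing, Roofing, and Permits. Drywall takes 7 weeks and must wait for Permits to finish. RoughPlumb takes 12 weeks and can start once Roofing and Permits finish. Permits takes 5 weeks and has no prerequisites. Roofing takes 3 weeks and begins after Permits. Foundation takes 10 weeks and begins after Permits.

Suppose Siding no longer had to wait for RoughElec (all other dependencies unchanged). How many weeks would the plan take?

23

Original critical path: Permits→Foundation→RoughElec→Siding = 5+10+7+3 = 25 ⇒ 25 weeks.
Without RoughElec→Siding, Siding's earliest start moves from 22 to 20.
After: Permits→Roofing→RoughPlumb→Siding = 5+3+12+3 = 23 → 23 weeks.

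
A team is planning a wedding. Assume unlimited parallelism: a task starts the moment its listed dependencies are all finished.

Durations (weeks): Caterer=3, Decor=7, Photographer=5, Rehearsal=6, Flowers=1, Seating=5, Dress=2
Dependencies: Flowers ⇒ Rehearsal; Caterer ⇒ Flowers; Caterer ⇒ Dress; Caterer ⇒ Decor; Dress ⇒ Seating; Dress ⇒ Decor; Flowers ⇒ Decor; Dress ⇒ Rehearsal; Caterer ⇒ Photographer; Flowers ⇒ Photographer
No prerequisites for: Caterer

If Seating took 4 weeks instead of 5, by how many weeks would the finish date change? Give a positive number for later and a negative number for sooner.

0

As given, the longest chain is Caterer→Dress→Decor = 3+2+7 = 12, so the finish is 12 weeks.
Seating is off the critical path — its longest chain is 10 weeks, giving 2 of slack.
The critical path is still Caterer→Dress→Decor; finish is now 12 weeks.
Change in finish: 12 − 12 = +0 weeks.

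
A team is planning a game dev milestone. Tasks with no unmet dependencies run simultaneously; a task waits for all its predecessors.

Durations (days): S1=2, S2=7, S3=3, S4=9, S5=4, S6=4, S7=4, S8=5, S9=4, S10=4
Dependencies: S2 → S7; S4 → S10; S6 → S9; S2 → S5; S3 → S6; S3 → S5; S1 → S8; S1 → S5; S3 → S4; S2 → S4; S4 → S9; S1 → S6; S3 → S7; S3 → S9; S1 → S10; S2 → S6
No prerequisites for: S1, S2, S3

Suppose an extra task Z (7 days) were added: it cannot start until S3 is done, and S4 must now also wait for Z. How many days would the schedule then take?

23

Originally the schedule takes 20 days.
With Z inserted, S4 now waits for max(S3, S2, Z).
New critical path: S3→Z→S4→S9 = 3+7+9+4 = 23 ⇒ 23 days.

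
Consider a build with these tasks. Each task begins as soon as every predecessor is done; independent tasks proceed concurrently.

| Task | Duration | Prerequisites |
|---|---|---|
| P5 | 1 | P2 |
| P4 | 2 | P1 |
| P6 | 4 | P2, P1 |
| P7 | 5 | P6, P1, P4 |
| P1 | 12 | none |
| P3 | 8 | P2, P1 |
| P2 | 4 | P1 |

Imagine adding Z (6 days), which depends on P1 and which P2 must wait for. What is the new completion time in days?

Originally the build takes 25 days.
With Z inserted, P2 now waits for max(P1, Z).
New critical path: P1→Z→P2→P6→P7 = 12+6+4+4+5 = 31 ⇒ 31 days.

31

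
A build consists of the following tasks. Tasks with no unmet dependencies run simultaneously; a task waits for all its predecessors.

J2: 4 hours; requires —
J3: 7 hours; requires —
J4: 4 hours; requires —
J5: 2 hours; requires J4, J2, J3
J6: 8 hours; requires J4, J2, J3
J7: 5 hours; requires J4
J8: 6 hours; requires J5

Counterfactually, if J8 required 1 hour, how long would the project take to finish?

Actual critical path: J3→J5→J8 = 7+2+6 = 15 ⇒ 15 hours.
J8 lies on that path, so at 1 hour the path becomes 10 hours.
The binding chain switches to J3→J6 = 7+8 = 15; finish 15 hours.

15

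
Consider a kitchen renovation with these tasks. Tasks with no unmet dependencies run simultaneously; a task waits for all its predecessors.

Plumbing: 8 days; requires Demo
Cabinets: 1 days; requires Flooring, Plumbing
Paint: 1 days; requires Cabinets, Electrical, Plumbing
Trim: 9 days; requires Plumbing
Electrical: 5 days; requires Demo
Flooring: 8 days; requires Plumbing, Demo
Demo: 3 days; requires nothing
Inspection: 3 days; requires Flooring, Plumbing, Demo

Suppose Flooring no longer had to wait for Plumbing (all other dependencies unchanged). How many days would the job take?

Original critical path: Demo→Plumbing→Flooring→Inspection = 3+8+8+3 = 22 ⇒ 22 days.
Without Plumbing→Flooring, Flooring's earliest start moves from 11 to 3.
After: Demo→Plumbing→Trim = 3+8+9 = 20 → 20 days.

20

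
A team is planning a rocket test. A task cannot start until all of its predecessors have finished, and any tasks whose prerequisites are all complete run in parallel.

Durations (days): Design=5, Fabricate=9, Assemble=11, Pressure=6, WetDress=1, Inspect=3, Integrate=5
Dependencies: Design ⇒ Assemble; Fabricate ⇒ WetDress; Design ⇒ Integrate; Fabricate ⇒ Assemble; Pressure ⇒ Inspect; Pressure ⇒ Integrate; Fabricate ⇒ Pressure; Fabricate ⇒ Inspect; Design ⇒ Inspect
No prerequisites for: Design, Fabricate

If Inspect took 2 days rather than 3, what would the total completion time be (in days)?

20

The binding path is Fabricate→Assemble = 9+11 = 20; finish at 20 days.
The longest path through Inspect is only 18 days, so Inspect has float 2.
No other chain overtakes it, so the finish is 20 days.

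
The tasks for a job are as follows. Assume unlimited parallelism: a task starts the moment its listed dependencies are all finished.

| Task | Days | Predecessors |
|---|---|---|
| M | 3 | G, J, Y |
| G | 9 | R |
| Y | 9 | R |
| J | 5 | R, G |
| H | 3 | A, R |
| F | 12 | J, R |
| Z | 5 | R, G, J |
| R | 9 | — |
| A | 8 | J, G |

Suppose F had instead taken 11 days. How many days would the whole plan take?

34

Actual critical path: R→G→J→F = 9+9+5+12 = 35 ⇒ 35 days.
Since F is critical, the -1 change carries straight to that chain (now 34 days).
The binding chain switches to R→G→J→A→H = 9+9+5+8+3 = 34; finish 34 days.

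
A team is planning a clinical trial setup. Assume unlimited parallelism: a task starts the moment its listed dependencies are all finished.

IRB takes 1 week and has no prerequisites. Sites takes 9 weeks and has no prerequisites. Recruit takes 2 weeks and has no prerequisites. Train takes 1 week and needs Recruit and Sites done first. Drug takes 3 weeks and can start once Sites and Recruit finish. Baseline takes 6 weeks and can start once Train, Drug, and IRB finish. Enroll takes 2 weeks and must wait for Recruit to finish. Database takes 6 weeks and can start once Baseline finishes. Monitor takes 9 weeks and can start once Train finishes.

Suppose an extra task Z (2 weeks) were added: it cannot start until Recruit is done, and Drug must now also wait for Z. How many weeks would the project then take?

24

Originally the project takes 24 weeks.
With Z inserted, Drug now waits for max(Sites, Recruit, Z).
New critical path: Sites→Drug→Baseline→Database = 9+3+6+6 = 24 ⇒ 24 weeks.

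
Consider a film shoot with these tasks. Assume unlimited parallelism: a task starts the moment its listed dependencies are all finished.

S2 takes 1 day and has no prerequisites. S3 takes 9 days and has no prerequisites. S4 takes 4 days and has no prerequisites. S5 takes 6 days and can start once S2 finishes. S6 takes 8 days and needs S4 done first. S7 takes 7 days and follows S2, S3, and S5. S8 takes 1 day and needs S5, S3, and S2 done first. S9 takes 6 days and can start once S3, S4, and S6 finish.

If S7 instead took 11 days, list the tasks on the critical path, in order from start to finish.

Critical path before the change: S4→S6→S9 = 4+8+6 = 18 giving 18 days.
The longest path through S7 is only 16 days, so S7 has float 2.
The binding chain switches to S3→S7 = 9+11 = 20; finish 20 days.

S3, S7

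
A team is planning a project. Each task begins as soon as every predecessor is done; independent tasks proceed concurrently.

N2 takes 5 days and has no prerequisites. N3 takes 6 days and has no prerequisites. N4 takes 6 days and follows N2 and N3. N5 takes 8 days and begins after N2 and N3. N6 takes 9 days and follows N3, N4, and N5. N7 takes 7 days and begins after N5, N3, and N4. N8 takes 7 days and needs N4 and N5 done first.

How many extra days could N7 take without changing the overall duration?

Critical path: N3→N5→N6 = 6+8+9 = 23, so the finish is 23 days.
Longest path through N7: 21 days (earliest finish 21, latest finish 23).
Slack of N7 = 16 − 14 = 2 days.

2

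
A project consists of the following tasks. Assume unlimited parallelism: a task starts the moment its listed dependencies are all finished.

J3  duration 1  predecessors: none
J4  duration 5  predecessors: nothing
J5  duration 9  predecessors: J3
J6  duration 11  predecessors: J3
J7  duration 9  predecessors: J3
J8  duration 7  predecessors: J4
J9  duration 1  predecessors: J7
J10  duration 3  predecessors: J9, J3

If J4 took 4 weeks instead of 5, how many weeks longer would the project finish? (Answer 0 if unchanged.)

0

As given, the longest chain is J3→J7→J9→J10 = 1+9+1+3 = 14, so the finish is 14 weeks.
The longest path through J4 is only 12 weeks, so J4 has float 2.
The critical path is still J3→J7→J9→J10; finish is now 14 weeks.
Change in finish: 14 − 14 = +0 weeks.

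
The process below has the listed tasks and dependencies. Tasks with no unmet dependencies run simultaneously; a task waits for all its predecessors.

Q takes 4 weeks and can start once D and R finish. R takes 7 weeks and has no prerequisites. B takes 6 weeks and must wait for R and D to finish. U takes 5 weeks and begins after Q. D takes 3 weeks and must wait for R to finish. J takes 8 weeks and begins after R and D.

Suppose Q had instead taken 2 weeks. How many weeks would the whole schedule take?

18

The binding path is R→D→Q→U = 7+3+4+5 = 19; finish at 19 weeks.
Q is on the critical path; changing it to 2 makes that path 17 weeks.
New critical path: R→D→J = 7+3+8 = 18 ⇒ 18 weeks.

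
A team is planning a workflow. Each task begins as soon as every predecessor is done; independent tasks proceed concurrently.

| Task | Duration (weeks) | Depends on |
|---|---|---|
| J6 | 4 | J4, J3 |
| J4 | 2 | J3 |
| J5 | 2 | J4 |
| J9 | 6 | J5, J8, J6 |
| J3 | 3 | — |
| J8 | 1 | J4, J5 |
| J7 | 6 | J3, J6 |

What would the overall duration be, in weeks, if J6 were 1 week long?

14

The binding path is J3→J4→J6→J7 = 3+2+4+6 = 15; finish at 15 weeks.
J6 lies on that path, so at 1 week the path becomes 12 weeks.
The binding chain switches to J3→J4→J5→J8→J9 = 3+2+2+1+6 = 14; finish 14 weeks.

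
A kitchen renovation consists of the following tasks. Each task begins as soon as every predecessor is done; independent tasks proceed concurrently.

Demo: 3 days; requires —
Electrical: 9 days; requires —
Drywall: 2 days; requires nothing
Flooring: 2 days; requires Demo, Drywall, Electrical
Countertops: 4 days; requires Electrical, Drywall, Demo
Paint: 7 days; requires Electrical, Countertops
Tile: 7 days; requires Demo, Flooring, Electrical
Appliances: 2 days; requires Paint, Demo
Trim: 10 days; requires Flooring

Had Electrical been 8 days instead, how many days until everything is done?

21

Critical path before the change: Electrical→Countertops→Paint→Appliances = 9+4+7+2 = 22 giving 22 days.
Since Electrical is critical, the -1 change carries straight to that chain (now 21 days).
The critical path is still Electrical→Countertops→Paint→Appliances; finish is now 21 days.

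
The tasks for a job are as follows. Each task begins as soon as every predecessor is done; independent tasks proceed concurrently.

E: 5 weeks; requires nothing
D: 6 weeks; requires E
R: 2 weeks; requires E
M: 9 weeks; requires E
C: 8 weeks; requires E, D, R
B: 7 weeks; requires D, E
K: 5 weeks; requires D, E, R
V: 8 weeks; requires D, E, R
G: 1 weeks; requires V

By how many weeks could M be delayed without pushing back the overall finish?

6

Critical path: E→D→V→G = 5+6+8+1 = 20, so the finish is 20 weeks.
The longest chain containing M totals 14 weeks.
So M can slip 20 − 14 = 6 weeks.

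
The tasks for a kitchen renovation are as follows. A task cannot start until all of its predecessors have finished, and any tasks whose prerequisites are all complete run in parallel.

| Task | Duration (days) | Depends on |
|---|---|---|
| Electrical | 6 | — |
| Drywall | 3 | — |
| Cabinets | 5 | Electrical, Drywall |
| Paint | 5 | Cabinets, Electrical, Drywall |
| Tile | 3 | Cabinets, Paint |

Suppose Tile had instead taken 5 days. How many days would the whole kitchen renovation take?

The binding path is Electrical→Cabinets→Paint→Tile = 6+5+5+3 = 19; finish at 19 days.
Tile lies on that path, so at 5 days the path becomes 21 days.
No other chain overtakes it, so the finish is 21 days.

21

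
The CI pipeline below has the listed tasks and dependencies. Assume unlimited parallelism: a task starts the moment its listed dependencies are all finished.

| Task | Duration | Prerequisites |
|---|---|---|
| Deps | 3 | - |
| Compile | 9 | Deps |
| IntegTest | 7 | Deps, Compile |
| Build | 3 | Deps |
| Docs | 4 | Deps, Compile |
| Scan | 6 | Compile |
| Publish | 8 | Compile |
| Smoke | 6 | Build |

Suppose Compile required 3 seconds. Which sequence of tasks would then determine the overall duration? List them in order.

Critical path before the change: Deps→Compile→Publish = 3+9+8 = 20 giving 20 seconds.
Since Compile is critical, the -6 change carries straight to that chain (now 14 seconds).
No other chain overtakes it, so the finish is 14 seconds.

Deps, Compile, Publish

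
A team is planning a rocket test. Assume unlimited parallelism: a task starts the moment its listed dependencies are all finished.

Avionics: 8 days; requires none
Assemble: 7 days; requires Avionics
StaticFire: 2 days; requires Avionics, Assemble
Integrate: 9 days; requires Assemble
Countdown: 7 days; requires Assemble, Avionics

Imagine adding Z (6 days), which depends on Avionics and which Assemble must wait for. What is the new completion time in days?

Originally the job takes 24 days.
With Z inserted, Assemble now waits for max(Avionics, Z).
New critical path: Avionics→Z→Assemble→Integrate = 8+6+7+9 = 30 ⇒ 30 days.

30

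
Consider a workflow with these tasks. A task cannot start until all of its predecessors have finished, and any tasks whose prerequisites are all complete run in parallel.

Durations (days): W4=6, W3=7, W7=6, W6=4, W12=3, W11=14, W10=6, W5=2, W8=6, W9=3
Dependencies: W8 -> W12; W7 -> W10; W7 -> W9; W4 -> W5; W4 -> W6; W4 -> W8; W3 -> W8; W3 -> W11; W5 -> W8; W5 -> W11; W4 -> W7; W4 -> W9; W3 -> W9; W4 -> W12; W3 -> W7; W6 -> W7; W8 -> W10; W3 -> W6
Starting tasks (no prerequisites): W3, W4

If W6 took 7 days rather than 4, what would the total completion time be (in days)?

Actual critical path: W3→W6→W7→W10 = 7+4+6+6 = 23 ⇒ 23 days.
W6 is on the critical path; changing it to 7 makes that path 26 days.
That remains the longest chain; total 26 days.

26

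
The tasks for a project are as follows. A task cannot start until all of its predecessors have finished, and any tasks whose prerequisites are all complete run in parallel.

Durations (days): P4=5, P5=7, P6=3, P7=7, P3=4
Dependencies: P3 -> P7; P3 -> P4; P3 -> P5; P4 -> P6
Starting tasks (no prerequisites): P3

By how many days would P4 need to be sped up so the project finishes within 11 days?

1

Current finish: 12 days; target: 11.
P4 is on every critical path, so each day cut from P4 cuts the finish by one (this holds down to a finish of 11).
Need 12 − 11 = 1 day off P4 → P4 becomes 4 days, finish becomes 11.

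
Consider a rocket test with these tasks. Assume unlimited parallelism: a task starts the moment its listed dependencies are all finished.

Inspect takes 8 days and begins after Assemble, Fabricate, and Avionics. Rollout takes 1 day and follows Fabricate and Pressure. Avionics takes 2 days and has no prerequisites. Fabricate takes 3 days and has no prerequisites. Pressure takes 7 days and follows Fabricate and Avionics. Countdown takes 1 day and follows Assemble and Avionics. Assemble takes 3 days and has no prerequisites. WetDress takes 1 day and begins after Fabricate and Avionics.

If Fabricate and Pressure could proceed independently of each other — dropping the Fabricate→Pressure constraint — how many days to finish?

Before: longest chain Fabricate→Pressure→Rollout = 3+7+1 = 11, finish 11.
Without Fabricate→Pressure, Pressure's earliest start moves from 3 to 2.
New critical path: Fabricate→Inspect = 3+8 = 11 ⇒ 11 days.

11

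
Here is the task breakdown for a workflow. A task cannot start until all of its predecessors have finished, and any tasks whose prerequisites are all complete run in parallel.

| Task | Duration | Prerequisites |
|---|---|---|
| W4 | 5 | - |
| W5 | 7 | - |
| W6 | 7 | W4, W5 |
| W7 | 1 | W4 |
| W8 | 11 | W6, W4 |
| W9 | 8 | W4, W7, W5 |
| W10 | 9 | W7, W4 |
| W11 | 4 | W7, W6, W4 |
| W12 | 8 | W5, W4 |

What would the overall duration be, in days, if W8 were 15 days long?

As given, the longest chain is W5→W6→W8 = 7+7+11 = 25, so the finish is 25 days.
W8 is on the critical path; changing it to 15 makes that path 29 days.
The critical path is still W5→W6→W8; finish is now 29 days.

29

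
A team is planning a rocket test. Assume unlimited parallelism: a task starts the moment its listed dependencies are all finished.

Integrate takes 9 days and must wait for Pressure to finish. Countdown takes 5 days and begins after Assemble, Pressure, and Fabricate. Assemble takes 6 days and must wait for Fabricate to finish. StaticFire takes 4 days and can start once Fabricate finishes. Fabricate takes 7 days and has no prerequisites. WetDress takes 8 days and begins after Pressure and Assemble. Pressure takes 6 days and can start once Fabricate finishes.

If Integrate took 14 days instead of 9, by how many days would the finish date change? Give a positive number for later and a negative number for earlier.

5

Critical path before the change: Fabricate→Pressure→Integrate = 7+6+9 = 22 giving 22 days.
Integrate lies on that path, so at 14 days the path becomes 27 days.
No other chain overtakes it, so the finish is 27 days.
Change in finish: 27 − 22 = +5 days.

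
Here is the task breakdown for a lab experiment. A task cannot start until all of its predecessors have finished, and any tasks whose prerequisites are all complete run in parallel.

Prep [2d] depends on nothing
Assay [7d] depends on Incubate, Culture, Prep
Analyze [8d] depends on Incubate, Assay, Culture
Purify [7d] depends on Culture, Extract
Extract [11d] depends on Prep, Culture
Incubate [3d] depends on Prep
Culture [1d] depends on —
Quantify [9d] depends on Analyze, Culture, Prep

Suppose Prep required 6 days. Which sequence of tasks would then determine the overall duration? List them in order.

The binding path is Prep→Incubate→Assay→Analyze→Quantify = 2+3+7+8+9 = 29; finish at 29 days.
Prep is on the critical path; changing it to 6 makes that path 33 days.
The critical path is still Prep→Incubate→Assay→Analyze→Quantify; finish is now 33 days.

Prep, Incubate, Assay, Analyze, Quantify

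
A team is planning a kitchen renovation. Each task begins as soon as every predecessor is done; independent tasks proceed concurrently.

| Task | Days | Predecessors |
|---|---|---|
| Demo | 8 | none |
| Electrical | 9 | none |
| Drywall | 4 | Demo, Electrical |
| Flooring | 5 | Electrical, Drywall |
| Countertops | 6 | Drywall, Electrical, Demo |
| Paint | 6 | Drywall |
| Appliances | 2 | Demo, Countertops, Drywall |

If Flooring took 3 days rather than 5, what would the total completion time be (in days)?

As given, the longest chain is Electrical→Drywall→Countertops→Appliances = 9+4+6+2 = 21, so the finish is 21 days.
Flooring is off the critical path — its longest chain is 18 days, giving 3 of slack.
No other chain overtakes it, so the finish is 21 days.

21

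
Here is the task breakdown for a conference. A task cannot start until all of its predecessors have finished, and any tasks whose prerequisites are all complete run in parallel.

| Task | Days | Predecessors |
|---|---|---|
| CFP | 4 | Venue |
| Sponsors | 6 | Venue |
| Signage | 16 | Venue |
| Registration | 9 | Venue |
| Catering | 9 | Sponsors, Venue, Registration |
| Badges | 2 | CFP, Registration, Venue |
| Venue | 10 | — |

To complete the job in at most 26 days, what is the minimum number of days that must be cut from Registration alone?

Current finish: 28 days; target: 26.
Registration is on every critical path, so each day cut from Registration cuts the finish by one (this holds down to a finish of 26).
Need 28 − 26 = 2 days off Registration → Registration becomes 7 days, finish becomes 26.

2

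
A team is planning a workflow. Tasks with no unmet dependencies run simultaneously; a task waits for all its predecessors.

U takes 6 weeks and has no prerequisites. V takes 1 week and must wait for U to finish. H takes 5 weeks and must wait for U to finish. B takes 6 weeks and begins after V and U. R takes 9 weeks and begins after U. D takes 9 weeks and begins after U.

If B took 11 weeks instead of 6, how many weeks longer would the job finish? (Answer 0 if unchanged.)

3

The binding path is U→R = 6+9 = 15; finish at 15 weeks.
The longest path through B is only 13 weeks, so B has float 2.
The binding chain switches to U→V→B = 6+1+11 = 18; finish 18 weeks.
Change in finish: 18 − 15 = +3 weeks.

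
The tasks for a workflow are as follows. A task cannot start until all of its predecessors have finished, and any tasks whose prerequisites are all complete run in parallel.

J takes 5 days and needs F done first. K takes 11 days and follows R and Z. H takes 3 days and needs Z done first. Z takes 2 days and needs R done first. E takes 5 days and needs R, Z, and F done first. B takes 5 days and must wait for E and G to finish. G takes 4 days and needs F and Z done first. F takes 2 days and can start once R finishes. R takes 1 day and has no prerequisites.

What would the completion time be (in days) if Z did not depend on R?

13

With the dependency in place, R→Z→K = 1+2+11 = 14 sets the finish at 14 days.
Without R→Z, Z's earliest start moves from 1 to 0.
New critical path: R→F→E→B = 1+2+5+5 = 13 ⇒ 13 days.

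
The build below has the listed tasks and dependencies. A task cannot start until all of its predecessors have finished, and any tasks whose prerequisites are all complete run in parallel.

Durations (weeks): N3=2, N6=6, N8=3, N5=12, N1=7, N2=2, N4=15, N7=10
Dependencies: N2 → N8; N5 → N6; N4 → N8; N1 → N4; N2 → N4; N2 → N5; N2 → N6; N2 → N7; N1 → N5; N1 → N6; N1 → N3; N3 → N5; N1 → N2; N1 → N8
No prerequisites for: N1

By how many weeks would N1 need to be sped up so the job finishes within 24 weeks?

Current finish: 27 weeks; target: 24.
N1 is on every critical path, so each week cut from N1 cuts the finish by one (this holds down to a finish of 21).
Need 27 − 24 = 3 weeks off N1 → N1 becomes 4 weeks, finish becomes 24.

3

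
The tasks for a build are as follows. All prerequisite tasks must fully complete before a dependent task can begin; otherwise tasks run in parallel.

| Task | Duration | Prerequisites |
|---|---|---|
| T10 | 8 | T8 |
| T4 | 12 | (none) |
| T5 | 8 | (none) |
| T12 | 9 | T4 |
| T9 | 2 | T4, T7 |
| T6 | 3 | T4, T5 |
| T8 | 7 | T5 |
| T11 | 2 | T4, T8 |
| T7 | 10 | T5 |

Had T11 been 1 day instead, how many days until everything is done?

23

Baseline: T5→T8→T10 = 8+7+8 = 23 → 23 days.
The longest path through T11 is only 17 days, so T11 has float 6.
No other chain overtakes it, so the finish is 23 days.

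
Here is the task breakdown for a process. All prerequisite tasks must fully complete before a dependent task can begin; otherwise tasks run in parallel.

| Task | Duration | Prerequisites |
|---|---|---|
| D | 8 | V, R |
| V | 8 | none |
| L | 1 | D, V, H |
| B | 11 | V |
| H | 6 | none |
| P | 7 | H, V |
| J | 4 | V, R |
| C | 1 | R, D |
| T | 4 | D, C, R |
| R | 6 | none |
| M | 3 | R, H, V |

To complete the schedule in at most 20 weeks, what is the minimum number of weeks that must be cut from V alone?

Current finish: 21 weeks; target: 20.
V is on every critical path, so each week cut from V cuts the finish by one (this holds down to a finish of 19).
Need 21 − 20 = 1 week off V → V becomes 7 weeks, finish becomes 20.

1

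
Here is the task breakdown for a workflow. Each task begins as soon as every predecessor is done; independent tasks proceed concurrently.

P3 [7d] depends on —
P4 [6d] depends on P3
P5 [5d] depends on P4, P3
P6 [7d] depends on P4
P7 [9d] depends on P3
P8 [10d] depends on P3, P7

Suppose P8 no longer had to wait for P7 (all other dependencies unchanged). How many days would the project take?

Before: longest chain P3→P7→P8 = 7+9+10 = 26, finish 26.
Without P7→P8, P8's earliest start moves from 16 to 7.
The longest chain is now P3→P4→P6 = 7+6+7 = 20, so the project takes 20 days.

20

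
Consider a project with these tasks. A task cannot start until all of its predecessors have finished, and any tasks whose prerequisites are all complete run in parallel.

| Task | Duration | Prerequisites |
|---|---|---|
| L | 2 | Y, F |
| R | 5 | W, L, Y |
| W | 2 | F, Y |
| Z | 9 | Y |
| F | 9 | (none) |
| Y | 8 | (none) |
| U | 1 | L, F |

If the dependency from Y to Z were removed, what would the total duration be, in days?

16

Original critical path: Y→Z = 8+9 = 17 ⇒ 17 days.
Without Y→Z, Z's earliest start moves from 8 to 0.
The longest chain is now F→L→R = 9+2+5 = 16, so the schedule takes 16 days.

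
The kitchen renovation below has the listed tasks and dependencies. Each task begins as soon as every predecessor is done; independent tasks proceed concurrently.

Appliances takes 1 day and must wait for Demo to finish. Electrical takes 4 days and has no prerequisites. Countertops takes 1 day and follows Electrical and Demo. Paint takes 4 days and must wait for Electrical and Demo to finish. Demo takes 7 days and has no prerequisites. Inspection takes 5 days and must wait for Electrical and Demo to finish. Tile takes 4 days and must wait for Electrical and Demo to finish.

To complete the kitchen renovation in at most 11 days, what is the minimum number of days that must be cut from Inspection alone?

Current finish: 12 days; target: 11.
Inspection is on every critical path, so each day cut from Inspection cuts the finish by one (this holds down to a finish of 11).
Need 12 − 11 = 1 day off Inspection → Inspection becomes 4 days, finish becomes 11.

1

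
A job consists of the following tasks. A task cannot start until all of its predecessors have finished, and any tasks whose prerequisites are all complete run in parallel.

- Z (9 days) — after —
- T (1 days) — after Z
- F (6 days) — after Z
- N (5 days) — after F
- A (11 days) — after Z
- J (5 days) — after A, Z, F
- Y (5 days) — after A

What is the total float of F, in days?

5

Critical path: Z→A→J = 9+11+5 = 25, so the finish is 25 days.
F finishes as early as 15 and must finish by 20.
Float = 25 − 20 = 5.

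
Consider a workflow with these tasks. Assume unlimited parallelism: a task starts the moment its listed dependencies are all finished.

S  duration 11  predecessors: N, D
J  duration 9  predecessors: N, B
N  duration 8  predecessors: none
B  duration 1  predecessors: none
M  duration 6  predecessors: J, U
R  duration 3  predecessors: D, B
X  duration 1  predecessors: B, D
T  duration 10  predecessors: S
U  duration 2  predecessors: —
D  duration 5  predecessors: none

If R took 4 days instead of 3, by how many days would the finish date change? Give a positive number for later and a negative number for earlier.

0

As given, the longest chain is N→S→T = 8+11+10 = 29, so the finish is 29 days.
R is off the critical path — its longest chain is 8 days, giving 21 of slack.
No other chain overtakes it, so the finish is 29 days.
Change in finish: 29 − 29 = +0 days.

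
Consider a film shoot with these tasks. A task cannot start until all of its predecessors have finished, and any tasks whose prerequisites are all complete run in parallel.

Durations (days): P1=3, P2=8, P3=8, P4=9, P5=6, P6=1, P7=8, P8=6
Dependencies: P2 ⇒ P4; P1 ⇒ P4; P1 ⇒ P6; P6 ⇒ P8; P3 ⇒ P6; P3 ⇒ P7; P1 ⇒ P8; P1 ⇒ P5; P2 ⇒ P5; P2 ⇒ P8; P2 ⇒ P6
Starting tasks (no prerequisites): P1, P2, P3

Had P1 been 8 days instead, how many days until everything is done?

As given, the longest chain is P2→P4 = 8+9 = 17, so the finish is 17 days.
P1 has 5 days of float (longest path through it is 12).
New critical path: P1→P4 = 8+9 = 17 ⇒ 17 days.

17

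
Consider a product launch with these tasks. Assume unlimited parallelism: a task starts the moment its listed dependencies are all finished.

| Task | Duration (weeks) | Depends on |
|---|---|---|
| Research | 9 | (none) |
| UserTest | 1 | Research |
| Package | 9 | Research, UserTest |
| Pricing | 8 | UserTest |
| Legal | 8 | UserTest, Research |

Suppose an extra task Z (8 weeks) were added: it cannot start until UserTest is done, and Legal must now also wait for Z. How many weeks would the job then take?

26

Originally the job takes 19 weeks.
With Z inserted, Legal now waits for max(UserTest, Research, Z).
New critical path: Research→UserTest→Z→Legal = 9+1+8+8 = 26 ⇒ 26 weeks.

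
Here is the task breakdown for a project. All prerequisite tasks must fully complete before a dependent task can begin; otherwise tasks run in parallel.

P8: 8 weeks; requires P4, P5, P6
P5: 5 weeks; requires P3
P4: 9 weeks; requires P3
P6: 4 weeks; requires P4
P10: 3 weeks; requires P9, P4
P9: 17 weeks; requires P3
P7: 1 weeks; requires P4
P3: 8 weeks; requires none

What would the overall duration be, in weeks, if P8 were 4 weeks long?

As given, the longest chain is P3→P4→P6→P8 = 8+9+4+8 = 29, so the finish is 29 weeks.
P8 lies on that path, so at 4 weeks the path becomes 25 weeks.
Now P3→P9→P10 = 8+17+3 = 28 is longest, so the finish becomes 28 weeks.

28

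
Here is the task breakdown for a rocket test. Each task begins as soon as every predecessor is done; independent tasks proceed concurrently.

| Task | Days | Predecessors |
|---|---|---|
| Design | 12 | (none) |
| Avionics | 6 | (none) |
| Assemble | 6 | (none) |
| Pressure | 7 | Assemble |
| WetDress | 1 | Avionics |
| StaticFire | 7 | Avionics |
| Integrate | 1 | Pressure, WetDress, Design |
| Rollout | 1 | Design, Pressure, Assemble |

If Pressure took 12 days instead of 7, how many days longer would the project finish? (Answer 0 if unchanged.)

Actual critical path: Assemble→Pressure→Integrate = 6+7+1 = 14 ⇒ 14 days.
Pressure lies on that path, so at 12 days the path becomes 19 days.
The critical path is still Assemble→Pressure→Integrate; finish is now 19 days.
Change in finish: 19 − 14 = +5 days.

5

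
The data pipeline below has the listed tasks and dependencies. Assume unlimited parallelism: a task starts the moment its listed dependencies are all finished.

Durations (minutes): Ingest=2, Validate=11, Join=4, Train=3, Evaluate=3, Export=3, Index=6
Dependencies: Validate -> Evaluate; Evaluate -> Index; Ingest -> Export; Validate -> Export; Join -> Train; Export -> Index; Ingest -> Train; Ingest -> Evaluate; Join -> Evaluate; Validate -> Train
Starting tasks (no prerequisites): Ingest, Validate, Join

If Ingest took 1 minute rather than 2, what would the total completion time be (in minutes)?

20

The binding path is Validate→Evaluate→Index = 11+3+6 = 20; finish at 20 minutes.
Ingest is off the critical path — its longest chain is 11 minutes, giving 9 of slack.
The critical path is still Validate→Evaluate→Index; finish is now 20 minutes.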